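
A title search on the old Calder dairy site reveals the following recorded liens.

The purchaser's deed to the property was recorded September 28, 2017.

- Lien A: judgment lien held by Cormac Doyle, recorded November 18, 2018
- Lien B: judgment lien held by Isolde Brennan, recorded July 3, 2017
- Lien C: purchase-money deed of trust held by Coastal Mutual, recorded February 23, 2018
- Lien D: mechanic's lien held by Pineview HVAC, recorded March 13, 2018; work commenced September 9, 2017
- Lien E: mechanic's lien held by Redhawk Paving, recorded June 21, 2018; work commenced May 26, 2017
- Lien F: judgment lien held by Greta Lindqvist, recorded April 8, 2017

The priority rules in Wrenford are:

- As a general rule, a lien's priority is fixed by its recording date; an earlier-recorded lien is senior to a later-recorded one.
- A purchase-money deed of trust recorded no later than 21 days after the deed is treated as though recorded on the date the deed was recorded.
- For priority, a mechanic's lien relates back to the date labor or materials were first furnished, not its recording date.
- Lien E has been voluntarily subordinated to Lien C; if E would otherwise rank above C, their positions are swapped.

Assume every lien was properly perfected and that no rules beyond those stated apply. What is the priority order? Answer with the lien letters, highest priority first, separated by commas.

Effective dates: C was recorded 148 days after the deed — beyond 21 days — so no relation-back applies; D is treated as recorded September 9, 2017, the work-commencement date; E is treated as recorded May 26, 2017, the work-commencement date.
Ordering by effective date: F (April 8, 2017), E (May 26, 2017), B (July 3, 2017), D (September 9, 2017), C (February 23, 2018), A (November 18, 2018).
E would otherwise be senior to C, so under the subordination agreement E and C exchange positions.

F, C, B, D, E, A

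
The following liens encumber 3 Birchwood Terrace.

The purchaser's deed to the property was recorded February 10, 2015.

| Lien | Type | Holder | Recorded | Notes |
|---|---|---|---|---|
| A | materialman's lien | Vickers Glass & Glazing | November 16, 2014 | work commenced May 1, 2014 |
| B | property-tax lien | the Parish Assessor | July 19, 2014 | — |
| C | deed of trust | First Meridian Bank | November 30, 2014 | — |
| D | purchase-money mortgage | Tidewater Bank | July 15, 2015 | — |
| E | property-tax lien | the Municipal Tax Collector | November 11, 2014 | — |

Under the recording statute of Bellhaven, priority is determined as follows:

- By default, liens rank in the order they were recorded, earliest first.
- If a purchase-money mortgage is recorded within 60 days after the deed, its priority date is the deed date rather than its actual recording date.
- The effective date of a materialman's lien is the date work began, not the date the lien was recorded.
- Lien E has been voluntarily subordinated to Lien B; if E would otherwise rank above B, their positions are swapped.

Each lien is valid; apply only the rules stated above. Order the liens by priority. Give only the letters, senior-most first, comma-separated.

Effective dates: A is treated as recorded May 1, 2014, the work-commencement date; D missed the 60-day window (155 days after the deed), so its recording date stands.
By effective date: A (May 1, 2014), B (July 19, 2014), E (November 11, 2014), C (November 30, 2014), D (July 15, 2015).
Since E is not senior to B, the subordination leaves the order unchanged.

A, B, E, C, D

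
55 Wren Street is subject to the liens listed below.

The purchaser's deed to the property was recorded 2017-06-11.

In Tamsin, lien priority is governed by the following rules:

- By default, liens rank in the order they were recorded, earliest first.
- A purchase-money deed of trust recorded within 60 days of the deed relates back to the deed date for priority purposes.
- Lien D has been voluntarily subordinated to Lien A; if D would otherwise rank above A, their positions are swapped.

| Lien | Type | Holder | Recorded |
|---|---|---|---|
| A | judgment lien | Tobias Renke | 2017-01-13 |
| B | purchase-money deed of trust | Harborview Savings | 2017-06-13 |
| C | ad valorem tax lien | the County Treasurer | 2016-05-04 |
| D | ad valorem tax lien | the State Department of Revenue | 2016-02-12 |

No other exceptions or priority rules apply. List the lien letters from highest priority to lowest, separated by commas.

First, effective dates: B was recorded within the 60-day window, so its effective date is the deed date 2017-06-11.
By effective date, earliest first: D (2016-02-12), C (2016-05-04), A (2017-01-13), B (2017-06-11).
The subordination applies — D was senior to A — so D and A swap.

A, C, D, B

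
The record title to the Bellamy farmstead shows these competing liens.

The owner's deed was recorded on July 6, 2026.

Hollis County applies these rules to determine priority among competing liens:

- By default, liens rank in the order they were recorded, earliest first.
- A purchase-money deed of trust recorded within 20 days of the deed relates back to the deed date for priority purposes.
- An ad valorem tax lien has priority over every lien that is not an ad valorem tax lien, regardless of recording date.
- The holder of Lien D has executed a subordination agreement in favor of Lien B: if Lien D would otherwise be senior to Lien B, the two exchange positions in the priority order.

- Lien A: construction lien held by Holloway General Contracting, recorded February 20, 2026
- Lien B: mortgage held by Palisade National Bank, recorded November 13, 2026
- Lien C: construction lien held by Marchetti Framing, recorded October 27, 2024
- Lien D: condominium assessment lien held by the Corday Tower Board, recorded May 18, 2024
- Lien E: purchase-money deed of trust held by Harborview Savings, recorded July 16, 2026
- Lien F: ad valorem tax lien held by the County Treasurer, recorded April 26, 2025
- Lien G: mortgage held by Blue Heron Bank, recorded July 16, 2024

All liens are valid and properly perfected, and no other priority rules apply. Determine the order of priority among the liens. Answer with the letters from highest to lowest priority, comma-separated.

Adjusting effective dates: E relates back to the deed date July 6, 2026.
F is an ad valorem tax lien and takes priority over every other lien.
The other liens, earliest effective date first: D (May 18, 2024), G (July 16, 2024), C (October 27, 2024), A (February 20, 2026), E (July 6, 2026), B (November 13, 2026).
D is senior to B before the subordination, so the two trade places.

F, B, G, C, A, E, D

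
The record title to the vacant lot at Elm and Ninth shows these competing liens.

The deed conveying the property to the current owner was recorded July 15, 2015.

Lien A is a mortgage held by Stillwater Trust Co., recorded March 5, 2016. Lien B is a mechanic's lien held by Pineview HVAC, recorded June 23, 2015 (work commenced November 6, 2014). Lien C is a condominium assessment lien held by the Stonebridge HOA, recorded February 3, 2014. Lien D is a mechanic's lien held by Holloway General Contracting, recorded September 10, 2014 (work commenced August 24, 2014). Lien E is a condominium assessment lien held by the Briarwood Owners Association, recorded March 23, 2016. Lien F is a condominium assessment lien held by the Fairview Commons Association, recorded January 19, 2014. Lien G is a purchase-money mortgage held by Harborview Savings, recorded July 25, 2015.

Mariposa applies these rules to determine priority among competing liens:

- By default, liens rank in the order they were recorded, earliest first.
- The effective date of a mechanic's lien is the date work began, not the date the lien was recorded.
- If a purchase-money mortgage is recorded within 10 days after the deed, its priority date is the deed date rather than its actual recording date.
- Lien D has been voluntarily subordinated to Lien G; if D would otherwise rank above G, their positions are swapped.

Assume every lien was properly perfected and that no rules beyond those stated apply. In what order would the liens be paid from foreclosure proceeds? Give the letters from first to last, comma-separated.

Effective dates after the stated exceptions: B's effective date is November 6, 2014, when work began; D relates back to August 24, 2014 (work commenced); G relates back to the deed date July 15, 2015.
By effective date, earliest first: F (January 19, 2014), C (February 3, 2014), D (August 24, 2014), B (November 6, 2014), G (July 15, 2015), A (March 5, 2016), E (March 23, 2016).
The subordination applies — D was senior to G — so D and G swap.

F, C, G, B, D, A, E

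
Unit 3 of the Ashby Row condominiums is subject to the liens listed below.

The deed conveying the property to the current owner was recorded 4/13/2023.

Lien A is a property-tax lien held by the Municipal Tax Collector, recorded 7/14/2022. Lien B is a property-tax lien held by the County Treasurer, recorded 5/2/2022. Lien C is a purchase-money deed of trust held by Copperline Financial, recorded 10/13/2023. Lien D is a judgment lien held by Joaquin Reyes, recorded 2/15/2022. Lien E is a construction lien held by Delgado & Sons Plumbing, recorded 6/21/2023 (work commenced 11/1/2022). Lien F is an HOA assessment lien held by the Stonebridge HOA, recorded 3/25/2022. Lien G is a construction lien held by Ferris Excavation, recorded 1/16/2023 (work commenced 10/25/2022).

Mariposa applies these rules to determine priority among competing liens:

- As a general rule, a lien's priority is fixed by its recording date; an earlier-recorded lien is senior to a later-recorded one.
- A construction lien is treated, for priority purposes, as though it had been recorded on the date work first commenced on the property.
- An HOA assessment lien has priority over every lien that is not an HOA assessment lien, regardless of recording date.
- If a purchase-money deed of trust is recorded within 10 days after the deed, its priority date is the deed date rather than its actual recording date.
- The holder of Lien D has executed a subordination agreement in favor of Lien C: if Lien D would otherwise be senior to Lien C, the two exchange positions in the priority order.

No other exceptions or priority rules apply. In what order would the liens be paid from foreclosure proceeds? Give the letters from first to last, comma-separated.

F, C, B, A, G, E, D

Effective dates: C was recorded 183 days after the deed — beyond 10 days — so no relation-back applies; E is treated as recorded 11/1/2022, the work-commencement date; G is treated as recorded 10/25/2022, the work-commencement date.
F is an HOA assessment lien, so it outranks all other liens regardless of date.
The other liens, earliest effective date first: D (2/15/2022), B (5/2/2022), A (7/14/2022), G (10/25/2022), E (11/1/2022), C (10/13/2023).
D would otherwise be senior to C, so under the subordination agreement D and C exchange positions.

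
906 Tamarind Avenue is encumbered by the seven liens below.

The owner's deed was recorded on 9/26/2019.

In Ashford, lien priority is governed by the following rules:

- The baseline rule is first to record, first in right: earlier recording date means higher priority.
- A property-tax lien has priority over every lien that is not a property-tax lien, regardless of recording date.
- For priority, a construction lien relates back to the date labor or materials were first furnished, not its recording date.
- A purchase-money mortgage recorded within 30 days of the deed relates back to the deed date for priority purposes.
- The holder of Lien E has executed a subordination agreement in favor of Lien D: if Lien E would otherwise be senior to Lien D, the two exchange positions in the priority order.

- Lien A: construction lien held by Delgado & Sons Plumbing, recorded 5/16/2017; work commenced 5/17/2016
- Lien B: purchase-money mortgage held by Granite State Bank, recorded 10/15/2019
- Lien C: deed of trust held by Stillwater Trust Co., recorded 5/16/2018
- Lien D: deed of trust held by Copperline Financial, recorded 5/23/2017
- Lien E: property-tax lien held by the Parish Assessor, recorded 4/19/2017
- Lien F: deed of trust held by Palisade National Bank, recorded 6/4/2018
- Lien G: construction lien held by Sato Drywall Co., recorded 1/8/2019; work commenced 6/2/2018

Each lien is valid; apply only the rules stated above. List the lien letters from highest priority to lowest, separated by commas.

D, A, E, C, G, F, B

Adjusting effective dates: A relates back to 5/17/2016 (work commenced); B relates back to the deed date 9/26/2019; G's effective date is 6/2/2018, when work began.
E is a property-tax lien and takes priority over every other lien.
Remaining liens by effective date: A (5/17/2016), D (5/23/2017), C (5/16/2018), G (6/2/2018), F (6/4/2018), B (9/26/2019).
E would otherwise be senior to D, so under the subordination agreement E and D exchange positions.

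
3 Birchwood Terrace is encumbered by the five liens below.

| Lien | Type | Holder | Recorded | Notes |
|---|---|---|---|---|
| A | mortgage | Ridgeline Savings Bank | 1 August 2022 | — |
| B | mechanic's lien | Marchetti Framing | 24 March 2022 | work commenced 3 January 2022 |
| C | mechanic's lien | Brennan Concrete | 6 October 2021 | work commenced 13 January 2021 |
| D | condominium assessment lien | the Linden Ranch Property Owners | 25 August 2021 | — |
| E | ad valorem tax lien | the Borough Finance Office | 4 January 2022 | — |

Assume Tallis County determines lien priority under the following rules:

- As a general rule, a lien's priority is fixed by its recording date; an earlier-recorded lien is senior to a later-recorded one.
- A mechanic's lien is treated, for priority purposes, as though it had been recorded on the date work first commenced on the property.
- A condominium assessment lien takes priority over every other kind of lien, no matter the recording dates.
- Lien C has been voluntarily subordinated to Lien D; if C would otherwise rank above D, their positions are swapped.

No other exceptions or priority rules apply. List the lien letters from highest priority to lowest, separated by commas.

D, C, B, E, A

Adjusting effective dates: B relates back to 3 January 2022 (work commenced); C is treated as recorded 13 January 2021, the work-commencement date.
D is a condominium assessment lien, so it outranks all other liens regardless of date.
Among the remaining liens, by effective date: C (13 January 2021), B (3 January 2022), E (4 January 2022), A (1 August 2022).
C already ranks below D; the subordination has no effect.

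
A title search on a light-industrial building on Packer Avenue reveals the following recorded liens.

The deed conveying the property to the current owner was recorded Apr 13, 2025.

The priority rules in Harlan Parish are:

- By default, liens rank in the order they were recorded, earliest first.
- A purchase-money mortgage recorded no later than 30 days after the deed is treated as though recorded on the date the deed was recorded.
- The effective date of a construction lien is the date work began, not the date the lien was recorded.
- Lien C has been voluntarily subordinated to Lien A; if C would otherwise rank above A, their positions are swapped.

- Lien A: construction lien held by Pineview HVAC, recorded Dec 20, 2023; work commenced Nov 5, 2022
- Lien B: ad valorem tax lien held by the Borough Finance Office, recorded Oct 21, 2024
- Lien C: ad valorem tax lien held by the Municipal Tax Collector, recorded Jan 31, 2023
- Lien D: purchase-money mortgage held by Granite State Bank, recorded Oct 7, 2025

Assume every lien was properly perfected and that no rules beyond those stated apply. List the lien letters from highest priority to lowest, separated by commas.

A, C, B, D

Effective dates after the stated exceptions: A relates back to Nov 5, 2022 (work commenced); D was recorded 177 days after the deed — beyond 30 days — so no relation-back applies.
By effective date, earliest first: A (Nov 5, 2022), C (Jan 31, 2023), B (Oct 21, 2024), D (Oct 7, 2025).
C is already junior to A, so the subordination agreement changes nothing.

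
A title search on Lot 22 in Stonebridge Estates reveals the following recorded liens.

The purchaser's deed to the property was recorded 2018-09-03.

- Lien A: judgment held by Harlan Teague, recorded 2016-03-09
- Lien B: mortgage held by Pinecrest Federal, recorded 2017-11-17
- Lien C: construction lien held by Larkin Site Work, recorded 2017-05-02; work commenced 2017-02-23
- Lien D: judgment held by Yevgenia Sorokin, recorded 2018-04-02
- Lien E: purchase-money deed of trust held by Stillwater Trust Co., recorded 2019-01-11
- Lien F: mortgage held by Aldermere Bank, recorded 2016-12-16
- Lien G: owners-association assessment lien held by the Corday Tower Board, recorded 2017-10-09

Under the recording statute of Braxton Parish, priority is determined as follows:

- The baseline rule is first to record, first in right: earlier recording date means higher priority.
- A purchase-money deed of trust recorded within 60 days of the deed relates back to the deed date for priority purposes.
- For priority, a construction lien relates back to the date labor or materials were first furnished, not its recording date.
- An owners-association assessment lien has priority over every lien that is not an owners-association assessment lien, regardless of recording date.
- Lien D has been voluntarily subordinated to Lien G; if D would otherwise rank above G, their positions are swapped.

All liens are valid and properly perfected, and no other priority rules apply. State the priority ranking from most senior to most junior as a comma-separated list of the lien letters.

G, A, F, C, B, D, E

Effective dates after the stated exceptions: C's effective date is 2017-02-23, when work began; E was recorded 130 days after the deed — beyond 60 days — so no relation-back applies.
G, as an owners-association assessment lien, has superpriority and ranks first.
The other liens, earliest effective date first: A (2016-03-09), F (2016-12-16), C (2017-02-23), B (2017-11-17), D (2018-04-02), E (2019-01-11).
D already ranks below G; the subordination has no effect.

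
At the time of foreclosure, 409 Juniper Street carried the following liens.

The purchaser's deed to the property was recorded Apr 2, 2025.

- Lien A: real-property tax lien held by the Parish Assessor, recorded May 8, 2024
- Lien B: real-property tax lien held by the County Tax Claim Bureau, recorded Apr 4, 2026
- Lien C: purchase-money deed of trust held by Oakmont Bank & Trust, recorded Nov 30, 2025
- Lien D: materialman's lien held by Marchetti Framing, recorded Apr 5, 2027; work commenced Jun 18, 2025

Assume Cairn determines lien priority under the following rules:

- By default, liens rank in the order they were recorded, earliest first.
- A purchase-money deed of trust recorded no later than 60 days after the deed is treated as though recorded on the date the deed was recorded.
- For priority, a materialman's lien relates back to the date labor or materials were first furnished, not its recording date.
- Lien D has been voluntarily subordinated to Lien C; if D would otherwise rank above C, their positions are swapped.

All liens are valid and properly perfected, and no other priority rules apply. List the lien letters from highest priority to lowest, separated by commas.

First, effective dates: C was recorded 242 days after the deed, outside the 60-day window, so it keeps its recording date; D's effective date is Jun 18, 2025, when work began.
Ordering by effective date: A (May 8, 2024), D (Jun 18, 2025), C (Nov 30, 2025), B (Apr 4, 2026).
Because D would otherwise rank above C, the subordination swaps them.

A, C, D, B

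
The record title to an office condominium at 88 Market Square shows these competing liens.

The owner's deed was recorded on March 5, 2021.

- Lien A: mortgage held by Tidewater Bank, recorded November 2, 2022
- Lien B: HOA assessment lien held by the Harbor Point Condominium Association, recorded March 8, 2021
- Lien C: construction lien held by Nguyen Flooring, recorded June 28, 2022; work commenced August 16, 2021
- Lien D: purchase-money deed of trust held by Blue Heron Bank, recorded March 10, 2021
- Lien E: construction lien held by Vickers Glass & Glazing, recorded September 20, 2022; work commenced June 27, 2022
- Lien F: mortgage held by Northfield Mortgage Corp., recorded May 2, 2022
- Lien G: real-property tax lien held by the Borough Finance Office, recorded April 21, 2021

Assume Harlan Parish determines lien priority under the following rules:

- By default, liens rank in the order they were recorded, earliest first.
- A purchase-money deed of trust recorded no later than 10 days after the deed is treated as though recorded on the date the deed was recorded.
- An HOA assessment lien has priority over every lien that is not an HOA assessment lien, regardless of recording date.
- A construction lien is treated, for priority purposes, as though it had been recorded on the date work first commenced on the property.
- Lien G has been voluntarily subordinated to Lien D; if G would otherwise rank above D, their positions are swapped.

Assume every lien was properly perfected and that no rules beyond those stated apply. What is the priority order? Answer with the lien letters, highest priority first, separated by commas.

B, D, G, C, F, E, A

Adjusting effective dates: C is treated as recorded August 16, 2021, the work-commencement date; D relates back to the deed date March 5, 2021; E relates back to June 27, 2022 (work commenced).
B is an HOA assessment lien, so it outranks all other liens regardless of date.
Among the remaining liens, by effective date: D (March 5, 2021), G (April 21, 2021), C (August 16, 2021), F (May 2, 2022), E (June 27, 2022), A (November 2, 2022).
Since G is not senior to D, the subordination leaves the order unchanged.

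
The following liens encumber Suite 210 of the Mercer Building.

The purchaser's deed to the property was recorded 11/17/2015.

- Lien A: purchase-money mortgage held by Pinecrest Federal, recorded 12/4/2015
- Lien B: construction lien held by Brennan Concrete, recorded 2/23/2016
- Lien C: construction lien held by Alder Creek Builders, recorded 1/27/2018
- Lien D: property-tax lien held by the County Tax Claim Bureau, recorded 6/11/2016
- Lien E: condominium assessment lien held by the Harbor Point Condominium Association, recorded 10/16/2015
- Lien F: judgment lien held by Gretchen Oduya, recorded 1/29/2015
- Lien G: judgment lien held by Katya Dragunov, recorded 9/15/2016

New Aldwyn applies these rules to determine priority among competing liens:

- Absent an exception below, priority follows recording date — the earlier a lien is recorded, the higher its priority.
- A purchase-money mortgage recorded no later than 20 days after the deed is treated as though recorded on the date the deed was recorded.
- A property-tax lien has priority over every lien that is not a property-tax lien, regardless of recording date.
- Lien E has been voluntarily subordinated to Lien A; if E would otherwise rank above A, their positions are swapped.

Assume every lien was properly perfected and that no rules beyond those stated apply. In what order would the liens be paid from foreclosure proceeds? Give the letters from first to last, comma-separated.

D, F, A, E, B, G, C

Effective dates after the stated exceptions: A's effective date is the deed date, 11/17/2015.
D is a property-tax lien, so it outranks all other liens regardless of date.
Among the remaining liens, by effective date: F (1/29/2015), E (10/16/2015), A (11/17/2015), B (2/23/2016), G (9/15/2016), C (1/27/2018).
The subordination applies — E was senior to A — so E and A swap.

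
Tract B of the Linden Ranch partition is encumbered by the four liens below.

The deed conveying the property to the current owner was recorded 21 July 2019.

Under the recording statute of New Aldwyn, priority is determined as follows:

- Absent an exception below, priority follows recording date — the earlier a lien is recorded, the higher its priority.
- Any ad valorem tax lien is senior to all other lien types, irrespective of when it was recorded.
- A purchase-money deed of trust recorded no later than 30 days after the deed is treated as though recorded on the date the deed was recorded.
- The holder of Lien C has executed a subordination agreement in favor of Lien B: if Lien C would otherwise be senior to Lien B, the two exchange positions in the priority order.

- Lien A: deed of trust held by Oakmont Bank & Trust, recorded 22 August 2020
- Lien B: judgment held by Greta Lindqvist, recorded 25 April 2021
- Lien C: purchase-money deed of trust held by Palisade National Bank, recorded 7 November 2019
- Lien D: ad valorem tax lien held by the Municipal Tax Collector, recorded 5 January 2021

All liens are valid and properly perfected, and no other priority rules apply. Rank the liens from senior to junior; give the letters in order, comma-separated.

Effective dates after the stated exceptions: C was recorded 109 days after the deed — beyond 30 days — so no relation-back applies.
D, as an ad valorem tax lien, has superpriority and ranks first.
Ordering the rest by effective date: C (7 November 2019), A (22 August 2020), B (25 April 2021).
Because C would otherwise rank above B, the subordination swaps them.

D, B, A, C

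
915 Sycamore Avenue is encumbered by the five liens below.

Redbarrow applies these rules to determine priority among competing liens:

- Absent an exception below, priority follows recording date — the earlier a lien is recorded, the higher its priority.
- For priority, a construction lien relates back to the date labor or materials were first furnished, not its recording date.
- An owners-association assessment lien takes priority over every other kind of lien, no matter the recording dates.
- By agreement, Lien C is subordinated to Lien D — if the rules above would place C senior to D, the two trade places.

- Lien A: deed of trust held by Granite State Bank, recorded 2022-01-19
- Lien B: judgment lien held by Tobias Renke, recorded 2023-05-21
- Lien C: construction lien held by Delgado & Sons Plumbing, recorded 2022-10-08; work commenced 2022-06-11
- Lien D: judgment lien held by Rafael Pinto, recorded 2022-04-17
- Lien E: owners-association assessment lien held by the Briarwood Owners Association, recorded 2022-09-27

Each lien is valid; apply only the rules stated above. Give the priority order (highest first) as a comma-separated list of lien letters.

Effective dates after the stated exceptions: C's effective date is 2022-06-11, when work began.
As an owners-association assessment lien, E is senior to every other lien.
Remaining liens by effective date: A (2022-01-19), D (2022-04-17), C (2022-06-11), B (2023-05-21).
C already ranks below D; the subordination has no effect.

E, A, D, C, B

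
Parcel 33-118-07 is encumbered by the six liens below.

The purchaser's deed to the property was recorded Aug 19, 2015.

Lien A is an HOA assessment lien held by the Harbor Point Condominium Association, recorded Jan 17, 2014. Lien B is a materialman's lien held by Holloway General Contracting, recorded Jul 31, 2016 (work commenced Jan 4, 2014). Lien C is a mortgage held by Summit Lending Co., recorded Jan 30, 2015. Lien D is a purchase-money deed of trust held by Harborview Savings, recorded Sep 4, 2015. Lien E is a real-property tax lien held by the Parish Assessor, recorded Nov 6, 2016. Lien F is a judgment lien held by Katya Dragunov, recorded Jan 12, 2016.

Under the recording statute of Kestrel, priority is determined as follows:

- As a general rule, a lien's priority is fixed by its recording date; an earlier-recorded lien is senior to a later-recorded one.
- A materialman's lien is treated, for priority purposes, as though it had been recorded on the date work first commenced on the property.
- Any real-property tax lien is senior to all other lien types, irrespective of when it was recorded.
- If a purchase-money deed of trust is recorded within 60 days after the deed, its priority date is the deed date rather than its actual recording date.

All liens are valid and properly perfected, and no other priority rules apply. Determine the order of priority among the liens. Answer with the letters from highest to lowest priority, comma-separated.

E, B, A, C, D, F

Effective dates after the stated exceptions: B relates back to Jan 4, 2014 (work commenced); D was recorded within the 60-day window, so its effective date is the deed date Aug 19, 2015.
As a real-property tax lien, E is senior to every other lien.
Remaining liens by effective date: B (Jan 4, 2014), A (Jan 17, 2014), C (Jan 30, 2015), D (Aug 19, 2015), F (Jan 12, 2016).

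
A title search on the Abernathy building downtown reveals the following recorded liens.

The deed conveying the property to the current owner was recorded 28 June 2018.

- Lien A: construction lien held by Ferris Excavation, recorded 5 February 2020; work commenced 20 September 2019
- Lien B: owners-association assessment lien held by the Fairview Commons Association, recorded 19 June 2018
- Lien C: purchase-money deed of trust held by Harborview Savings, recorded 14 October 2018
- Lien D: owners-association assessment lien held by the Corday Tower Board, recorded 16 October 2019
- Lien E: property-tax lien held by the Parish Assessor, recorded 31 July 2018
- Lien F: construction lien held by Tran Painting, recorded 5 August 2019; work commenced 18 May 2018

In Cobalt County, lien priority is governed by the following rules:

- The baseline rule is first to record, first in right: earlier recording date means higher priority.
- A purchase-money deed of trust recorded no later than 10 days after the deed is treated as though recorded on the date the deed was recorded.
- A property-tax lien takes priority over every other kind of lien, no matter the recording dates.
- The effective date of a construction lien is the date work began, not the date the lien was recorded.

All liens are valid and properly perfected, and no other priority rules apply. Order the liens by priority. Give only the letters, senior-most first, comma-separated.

E, F, B, C, A, D

First, effective dates: A relates back to 20 September 2019 (work commenced); C missed the 10-day window (108 days after the deed), so its recording date stands; F is treated as recorded 18 May 2018, the work-commencement date.
E, as a property-tax lien, has superpriority and ranks first.
The other liens, earliest effective date first: F (18 May 2018), B (19 June 2018), C (14 October 2018), A (20 September 2019), D (16 October 2019).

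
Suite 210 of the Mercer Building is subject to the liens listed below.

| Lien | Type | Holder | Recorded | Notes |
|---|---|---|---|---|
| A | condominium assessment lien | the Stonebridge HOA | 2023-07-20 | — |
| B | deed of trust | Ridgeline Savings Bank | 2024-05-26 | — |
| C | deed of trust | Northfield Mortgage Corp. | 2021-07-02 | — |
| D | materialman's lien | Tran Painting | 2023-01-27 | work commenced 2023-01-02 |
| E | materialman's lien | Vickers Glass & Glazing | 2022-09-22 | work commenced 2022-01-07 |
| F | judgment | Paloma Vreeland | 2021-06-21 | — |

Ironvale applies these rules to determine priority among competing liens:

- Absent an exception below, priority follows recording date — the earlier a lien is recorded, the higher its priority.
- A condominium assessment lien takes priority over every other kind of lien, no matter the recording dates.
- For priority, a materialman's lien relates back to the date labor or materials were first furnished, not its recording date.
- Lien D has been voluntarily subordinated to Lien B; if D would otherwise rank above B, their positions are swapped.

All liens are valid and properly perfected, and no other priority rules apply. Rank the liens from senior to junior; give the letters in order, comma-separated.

Effective dates after the stated exceptions: D is treated as recorded 2023-01-02, the work-commencement date; E relates back to 2022-01-07 (work commenced).
As a condominium assessment lien, A is senior to every other lien.
Among the remaining liens, by effective date: F (2021-06-21), C (2021-07-02), E (2022-01-07), D (2023-01-02), B (2024-05-26).
The subordination applies — D was senior to B — so D and B swap.

A, F, C, E, B, D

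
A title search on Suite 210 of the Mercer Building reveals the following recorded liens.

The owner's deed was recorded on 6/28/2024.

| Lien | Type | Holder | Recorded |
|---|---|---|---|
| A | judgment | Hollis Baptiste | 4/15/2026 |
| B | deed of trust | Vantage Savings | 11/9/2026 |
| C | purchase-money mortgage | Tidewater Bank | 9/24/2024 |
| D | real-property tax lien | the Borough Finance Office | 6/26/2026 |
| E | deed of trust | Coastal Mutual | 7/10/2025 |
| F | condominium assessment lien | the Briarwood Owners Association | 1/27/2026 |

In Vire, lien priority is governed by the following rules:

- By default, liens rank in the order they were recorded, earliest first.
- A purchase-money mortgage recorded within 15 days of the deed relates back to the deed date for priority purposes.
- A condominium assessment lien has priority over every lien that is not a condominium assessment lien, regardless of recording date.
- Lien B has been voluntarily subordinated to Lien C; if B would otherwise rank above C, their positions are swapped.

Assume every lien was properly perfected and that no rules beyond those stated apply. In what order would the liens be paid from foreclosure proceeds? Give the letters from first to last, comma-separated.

F, C, E, A, D, B

Adjusting effective dates: C was recorded 88 days after the deed, outside the 15-day window, so it keeps its recording date.
As a condominium assessment lien, F is senior to every other lien.
The other liens, earliest effective date first: C (9/24/2024), E (7/10/2025), A (4/15/2026), D (6/26/2026), B (11/9/2026).
Since B is not senior to C, the subordination leaves the order unchanged.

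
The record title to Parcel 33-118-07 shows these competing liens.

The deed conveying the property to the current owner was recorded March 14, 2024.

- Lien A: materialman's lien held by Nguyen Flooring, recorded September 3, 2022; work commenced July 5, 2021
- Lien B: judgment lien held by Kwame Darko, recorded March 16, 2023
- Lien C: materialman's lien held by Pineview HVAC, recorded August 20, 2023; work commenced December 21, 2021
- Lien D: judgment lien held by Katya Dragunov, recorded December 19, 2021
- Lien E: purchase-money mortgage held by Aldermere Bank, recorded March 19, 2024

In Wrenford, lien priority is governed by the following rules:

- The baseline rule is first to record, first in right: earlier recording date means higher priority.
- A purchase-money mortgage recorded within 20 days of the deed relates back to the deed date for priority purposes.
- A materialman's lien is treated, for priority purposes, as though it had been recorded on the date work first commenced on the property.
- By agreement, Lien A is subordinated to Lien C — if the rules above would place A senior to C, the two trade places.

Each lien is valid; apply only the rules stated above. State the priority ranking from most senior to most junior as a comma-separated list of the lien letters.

C, D, A, B, E

Effective dates: A is treated as recorded July 5, 2021, the work-commencement date; C relates back to December 21, 2021 (work commenced); E relates back to the deed date March 14, 2024.
By effective date, earliest first: A (July 5, 2021), D (December 19, 2021), C (December 21, 2021), B (March 16, 2023), E (March 14, 2024).
The subordination applies — A was senior to C — so A and C swap.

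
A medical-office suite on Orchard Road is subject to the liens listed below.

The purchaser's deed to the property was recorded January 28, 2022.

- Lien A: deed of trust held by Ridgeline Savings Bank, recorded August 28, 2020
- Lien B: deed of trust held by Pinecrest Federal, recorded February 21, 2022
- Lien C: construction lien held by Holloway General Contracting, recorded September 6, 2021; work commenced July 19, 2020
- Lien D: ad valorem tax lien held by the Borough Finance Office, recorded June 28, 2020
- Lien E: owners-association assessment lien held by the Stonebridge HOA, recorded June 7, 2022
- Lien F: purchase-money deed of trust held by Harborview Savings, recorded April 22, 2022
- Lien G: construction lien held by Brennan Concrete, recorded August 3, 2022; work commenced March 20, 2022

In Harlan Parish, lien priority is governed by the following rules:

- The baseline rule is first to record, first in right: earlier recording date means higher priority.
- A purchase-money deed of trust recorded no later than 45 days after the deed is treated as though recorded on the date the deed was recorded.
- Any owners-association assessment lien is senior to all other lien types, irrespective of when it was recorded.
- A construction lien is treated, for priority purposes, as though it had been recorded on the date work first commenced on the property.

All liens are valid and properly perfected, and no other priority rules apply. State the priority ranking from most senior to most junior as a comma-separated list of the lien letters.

Adjusting effective dates: C's effective date is July 19, 2020, when work began; F was recorded 84 days after the deed, outside the 45-day window, so it keeps its recording date; G relates back to March 20, 2022 (work commenced).
E is an owners-association assessment lien and takes priority over every other lien.
The other liens, earliest effective date first: D (June 28, 2020), C (July 19, 2020), A (August 28, 2020), B (February 21, 2022), G (March 20, 2022), F (April 22, 2022).

E, D, C, A, B, G, F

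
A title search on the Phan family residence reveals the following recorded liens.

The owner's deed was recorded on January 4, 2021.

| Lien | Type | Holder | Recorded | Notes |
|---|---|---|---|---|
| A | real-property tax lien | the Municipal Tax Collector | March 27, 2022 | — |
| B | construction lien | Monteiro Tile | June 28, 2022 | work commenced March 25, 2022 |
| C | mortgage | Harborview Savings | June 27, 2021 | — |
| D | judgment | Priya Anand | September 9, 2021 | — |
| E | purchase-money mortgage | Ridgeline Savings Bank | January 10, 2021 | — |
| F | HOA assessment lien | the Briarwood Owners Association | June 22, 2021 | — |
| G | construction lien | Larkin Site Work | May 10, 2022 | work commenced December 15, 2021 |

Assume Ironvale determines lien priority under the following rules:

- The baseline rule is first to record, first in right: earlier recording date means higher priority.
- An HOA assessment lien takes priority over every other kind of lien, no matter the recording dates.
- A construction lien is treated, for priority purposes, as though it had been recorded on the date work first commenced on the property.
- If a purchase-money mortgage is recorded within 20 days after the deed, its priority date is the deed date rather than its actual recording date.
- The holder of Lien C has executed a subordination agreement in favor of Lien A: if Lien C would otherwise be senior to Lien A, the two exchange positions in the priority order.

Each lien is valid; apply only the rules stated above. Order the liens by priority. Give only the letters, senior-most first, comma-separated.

Effective dates: B's effective date is March 25, 2022, when work began; E relates back to the deed date January 4, 2021; G's effective date is December 15, 2021, when work began.
As an HOA assessment lien, F is senior to every other lien.
Remaining liens by effective date: E (January 4, 2021), C (June 27, 2021), D (September 9, 2021), G (December 15, 2021), B (March 25, 2022), A (March 27, 2022).
The subordination applies — C was senior to A — so C and A swap.

F, E, A, D, G, B, C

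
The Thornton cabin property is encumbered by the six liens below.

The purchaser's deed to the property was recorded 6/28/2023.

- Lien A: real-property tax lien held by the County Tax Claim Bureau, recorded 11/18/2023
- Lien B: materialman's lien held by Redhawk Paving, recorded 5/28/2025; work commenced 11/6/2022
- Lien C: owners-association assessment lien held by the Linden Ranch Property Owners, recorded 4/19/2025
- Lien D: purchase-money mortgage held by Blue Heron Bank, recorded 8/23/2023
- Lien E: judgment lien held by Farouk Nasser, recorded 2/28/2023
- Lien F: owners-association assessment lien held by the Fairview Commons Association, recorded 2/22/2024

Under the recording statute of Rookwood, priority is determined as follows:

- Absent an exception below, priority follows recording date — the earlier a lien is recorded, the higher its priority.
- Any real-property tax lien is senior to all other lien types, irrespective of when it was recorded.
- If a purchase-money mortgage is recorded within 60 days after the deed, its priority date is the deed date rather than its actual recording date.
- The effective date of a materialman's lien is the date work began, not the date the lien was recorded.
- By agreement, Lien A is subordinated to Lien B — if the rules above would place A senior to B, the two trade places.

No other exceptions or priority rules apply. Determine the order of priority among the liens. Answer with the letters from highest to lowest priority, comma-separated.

Adjusting effective dates: B is treated as recorded 11/6/2022, the work-commencement date; D's effective date is the deed date, 6/28/2023.
A is a real-property tax lien and takes priority over every other lien.
Remaining liens by effective date: B (11/6/2022), E (2/28/2023), D (6/28/2023), F (2/22/2024), C (4/19/2025).
Because A would otherwise rank above B, the subordination swaps them.

B, A, E, D, F, C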